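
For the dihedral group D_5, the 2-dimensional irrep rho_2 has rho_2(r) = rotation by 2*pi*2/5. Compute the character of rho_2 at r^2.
chi_{rho_2}(r^2) = 2*cos(2*pi*2*2/5) = -1/2 + sqrt(5)/2

Why: rho_2(r^2) is rotation by angle 2*pi*2*2/5, whose trace is 2*cos(2*pi*2*2/5) = -1/2 + sqrt(5)/2.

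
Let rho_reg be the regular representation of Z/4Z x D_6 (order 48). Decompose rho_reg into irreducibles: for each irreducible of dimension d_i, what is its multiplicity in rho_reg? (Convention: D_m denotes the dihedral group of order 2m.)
Each irreducible V_i of dimension d_i appears with multiplicity d_i, i.e. rho_reg = (direct sum over all irreducibles V_i) d_i V_i. The irreducible dimensions for Z/4Z x D_6 are 1, 1, 1, 1, 1, 1, 1, 1, 1, 1, 1, 1, 1, 1, 1, 1, 2, 2, 2, 2, 2, 2, 2, 2: 16 irreducibles of dimension 1, each with multiplicity 1; 8 irreducibles of dimension 2, each with multiplicity 2. Total dimension 16*1*1 + 8*2*2 = 48 = |G|.

Derivation: General theorem: in the regular representation of a finite group G, each irreducible appears with multiplicity equal to its dimension. Check: dim(rho_reg) = sum d_i^2 = 1 + 1 + 1 + 1 + 1 + 1 + 1 + 1 + 1 + 1 + 1 + 1 + 1 + 1 + 1 + 1 + 4 + 4 + 4 + 4 + 4 + 4 + 4 + 4 = 48 = |G|.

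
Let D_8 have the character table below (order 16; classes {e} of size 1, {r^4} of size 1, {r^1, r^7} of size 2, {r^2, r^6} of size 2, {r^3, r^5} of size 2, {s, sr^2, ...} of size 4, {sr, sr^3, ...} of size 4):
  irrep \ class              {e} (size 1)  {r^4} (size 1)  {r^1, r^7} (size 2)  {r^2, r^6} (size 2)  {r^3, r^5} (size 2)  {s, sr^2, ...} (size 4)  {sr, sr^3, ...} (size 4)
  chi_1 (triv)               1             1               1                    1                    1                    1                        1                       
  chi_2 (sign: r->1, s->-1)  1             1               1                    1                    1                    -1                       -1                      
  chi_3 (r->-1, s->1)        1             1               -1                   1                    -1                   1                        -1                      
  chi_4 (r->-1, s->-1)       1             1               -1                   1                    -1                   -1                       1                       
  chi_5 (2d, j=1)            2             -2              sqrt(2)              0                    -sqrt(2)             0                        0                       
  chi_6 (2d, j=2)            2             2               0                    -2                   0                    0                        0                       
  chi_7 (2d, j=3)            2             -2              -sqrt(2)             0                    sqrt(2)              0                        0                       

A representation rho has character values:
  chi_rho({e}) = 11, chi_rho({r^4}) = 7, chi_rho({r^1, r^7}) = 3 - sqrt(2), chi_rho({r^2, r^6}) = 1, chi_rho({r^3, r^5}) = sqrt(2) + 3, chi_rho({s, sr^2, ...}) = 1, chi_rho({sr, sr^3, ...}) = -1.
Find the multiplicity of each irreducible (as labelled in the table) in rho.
Multiplicities: chi_1: 2, chi_2: 2, chi_3: 1, chi_4: 0, chi_5: 0, chi_6: 2, chi_7: 1.

Proof sketch: Use <chi_rho, chi> = (1/|G|) sum_C |C| * chi_rho(C) * conj(chi(C)) with |G| = 16 for each irreducible chi in the table:
  <chi_rho, chi_1> = (1/16)[1*(11)*conj(1) + 1*(7)*conj(1) + 2*(3 - sqrt(2))*conj(1) + 2*(1)*conj(1) + 2*(sqrt(2) + 3)*conj(1) + 4*(1)*conj(1) + 4*(-1)*conj(1)]
      = (1/16)[(11) + (7) + (6 - 2*sqrt(2)) + (2) + (2*sqrt(2) + 6) + (4) + (-4)] = 32/16 = 2
  <chi_rho, chi_2> = (1/16)[1*(11)*conj(1) + 1*(7)*conj(1) + 2*(3 - sqrt(2))*conj(1) + 2*(1)*conj(1) + 2*(sqrt(2) + 3)*conj(1) + 4*(1)*conj(-1) + 4*(-1)*conj(-1)]
      = (1/16)[(11) + (7) + (6 - 2*sqrt(2)) + (2) + (2*sqrt(2) + 6) + (-4) + (4)] = 32/16 = 2
  <chi_rho, chi_3> = (1/16)[1*(11)*conj(1) + 1*(7)*conj(1) + 2*(3 - sqrt(2))*conj(-1) + 2*(1)*conj(1) + 2*(sqrt(2) + 3)*conj(-1) + 4*(1)*conj(1) + 4*(-1)*conj(-1)]
      = (1/16)[(11) + (7) + (-6 + 2*sqrt(2)) + (2) + (-6 - 2*sqrt(2)) + (4) + (4)] = 16/16 = 1
  <chi_rho, chi_4> = (1/16)[1*(11)*conj(1) + 1*(7)*conj(1) + 2*(3 - sqrt(2))*conj(-1) + 2*(1)*conj(1) + 2*(sqrt(2) + 3)*conj(-1) + 4*(1)*conj(-1) + 4*(-1)*conj(1)]
      = (1/16)[(11) + (7) + (-6 + 2*sqrt(2)) + (2) + (-6 - 2*sqrt(2)) + (-4) + (-4)] = 0/16 = 0
  <chi_rho, chi_5> = (1/16)[1*(11)*conj(2) + 1*(7)*conj(-2) + 2*(3 - sqrt(2))*conj(sqrt(2)) + 2*(1)*conj(0) + 2*(sqrt(2) + 3)*conj(-sqrt(2)) + 4*(1)*conj(0) + 4*(-1)*conj(0)]
      = (1/16)[(22) + (-14) + (-4 + 6*sqrt(2)) + (0) + (-6*sqrt(2) - 4) + (0) + (0)] = 0/16 = 0
  <chi_rho, chi_6> = (1/16)[1*(11)*conj(2) + 1*(7)*conj(2) + 2*(3 - sqrt(2))*conj(0) + 2*(1)*conj(-2) + 2*(sqrt(2) + 3)*conj(0) + 4*(1)*conj(0) + 4*(-1)*conj(0)]
      = (1/16)[(22) + (14) + (0) + (-4) + (0) + (0) + (0)] = 32/16 = 2
  <chi_rho, chi_7> = (1/16)[1*(11)*conj(2) + 1*(7)*conj(-2) + 2*(3 - sqrt(2))*conj(-sqrt(2)) + 2*(1)*conj(0) + 2*(sqrt(2) + 3)*conj(sqrt(2)) + 4*(1)*conj(0) + 4*(-1)*conj(0)]
      = (1/16)[(22) + (-14) + (4 - 6*sqrt(2)) + (0) + (4 + 6*sqrt(2)) + (0) + (0)] = 16/16 = 1
Dimension check: dim(rho) = sum (mult * dim) = 2*1 + 2*1 + 1*1 + 0*1 + 0*2 + 2*2 + 1*2 = 11 = chi_rho(e) = 11.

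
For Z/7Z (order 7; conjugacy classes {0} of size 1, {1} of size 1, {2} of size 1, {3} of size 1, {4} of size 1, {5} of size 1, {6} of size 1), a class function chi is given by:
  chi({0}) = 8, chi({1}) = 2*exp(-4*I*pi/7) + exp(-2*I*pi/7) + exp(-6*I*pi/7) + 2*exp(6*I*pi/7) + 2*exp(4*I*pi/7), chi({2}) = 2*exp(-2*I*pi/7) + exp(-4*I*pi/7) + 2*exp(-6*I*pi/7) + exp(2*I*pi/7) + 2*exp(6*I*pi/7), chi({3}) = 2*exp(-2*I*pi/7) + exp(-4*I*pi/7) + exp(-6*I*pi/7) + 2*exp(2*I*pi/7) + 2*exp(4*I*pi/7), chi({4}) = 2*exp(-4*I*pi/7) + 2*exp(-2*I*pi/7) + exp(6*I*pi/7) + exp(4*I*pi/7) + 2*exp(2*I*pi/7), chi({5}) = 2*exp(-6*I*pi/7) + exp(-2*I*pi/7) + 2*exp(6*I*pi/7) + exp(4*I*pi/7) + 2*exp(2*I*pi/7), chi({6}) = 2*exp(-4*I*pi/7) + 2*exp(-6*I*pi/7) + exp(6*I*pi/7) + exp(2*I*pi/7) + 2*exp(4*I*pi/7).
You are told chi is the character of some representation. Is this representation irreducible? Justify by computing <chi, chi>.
Not irreducible (reducible): <chi, chi> = 14 > 1.

Details: <chi, chi> = (1/|G|) sum_C |C| * |chi(C)|^2 = (1/7)[1*|8|^2 + 1*|2*exp(-4*I*pi/7) + exp(-2*I*pi/7) + exp(-6*I*pi/7) + 2*exp(6*I*pi/7) + 2*exp(4*I*pi/7)|^2 + 1*|2*exp(-2*I*pi/7) + exp(-4*I*pi/7) + 2*exp(-6*I*pi/7) + exp(2*I*pi/7) + 2*exp(6*I*pi/7)|^2 + 1*|2*exp(-2*I*pi/7) + exp(-4*I*pi/7) + exp(-6*I*pi/7) + 2*exp(2*I*pi/7) + 2*exp(4*I*pi/7)|^2 + 1*|2*exp(-4*I*pi/7) + 2*exp(-2*I*pi/7) + exp(6*I*pi/7) + exp(4*I*pi/7) + 2*exp(2*I*pi/7)|^2 + 1*|2*exp(-6*I*pi/7) + exp(-2*I*pi/7) + 2*exp(6*I*pi/7) + exp(4*I*pi/7) + 2*exp(2*I*pi/7)|^2 + 1*|2*exp(-4*I*pi/7) + 2*exp(-6*I*pi/7) + exp(6*I*pi/7) + exp(2*I*pi/7) + 2*exp(4*I*pi/7)|^2]
  = (1/7)[(64) + (14 + 10*exp(-2*I*pi/7) + 7*exp(-4*I*pi/7) + 8*exp(-6*I*pi/7) + 8*exp(6*I*pi/7) + 7*exp(4*I*pi/7) + 10*exp(2*I*pi/7)) + (14 + 10*exp(-4*I*pi/7) + 8*exp(-2*I*pi/7) + 7*exp(-6*I*pi/7) + 7*exp(6*I*pi/7) + 8*exp(2*I*pi/7) + 10*exp(4*I*pi/7)) + (14 + 8*exp(-4*I*pi/7) + 7*exp(-2*I*pi/7) + 10*exp(-6*I*pi/7) + 10*exp(6*I*pi/7) + 7*exp(2*I*pi/7) + 8*exp(4*I*pi/7)) + (14 + 8*exp(-4*I*pi/7) + 7*exp(-2*I*pi/7) + 10*exp(-6*I*pi/7) + 10*exp(6*I*pi/7) + 7*exp(2*I*pi/7) + 8*exp(4*I*pi/7)) + (14 + 10*exp(-4*I*pi/7) + 8*exp(-2*I*pi/7) + 7*exp(-6*I*pi/7) + 7*exp(6*I*pi/7) + 8*exp(2*I*pi/7) + 10*exp(4*I*pi/7)) + (14 + 10*exp(-2*I*pi/7) + 7*exp(-4*I*pi/7) + 8*exp(-6*I*pi/7) + 8*exp(6*I*pi/7) + 7*exp(4*I*pi/7) + 10*exp(2*I*pi/7))] = 98/7 = 14.
(Exp terms are combined using exp(i*s)*conj(exp(i*t)) = exp(i*(s-t)), and sums of them are collapsed using the identity that for every m > 1 the m distinct m-th roots of unity sum to 0, e.g. 1 + exp(2*I*pi/3) + exp(-2*I*pi/3) = 0.)
A character is irreducible iff <chi, chi> = 1, so this representation is reducible.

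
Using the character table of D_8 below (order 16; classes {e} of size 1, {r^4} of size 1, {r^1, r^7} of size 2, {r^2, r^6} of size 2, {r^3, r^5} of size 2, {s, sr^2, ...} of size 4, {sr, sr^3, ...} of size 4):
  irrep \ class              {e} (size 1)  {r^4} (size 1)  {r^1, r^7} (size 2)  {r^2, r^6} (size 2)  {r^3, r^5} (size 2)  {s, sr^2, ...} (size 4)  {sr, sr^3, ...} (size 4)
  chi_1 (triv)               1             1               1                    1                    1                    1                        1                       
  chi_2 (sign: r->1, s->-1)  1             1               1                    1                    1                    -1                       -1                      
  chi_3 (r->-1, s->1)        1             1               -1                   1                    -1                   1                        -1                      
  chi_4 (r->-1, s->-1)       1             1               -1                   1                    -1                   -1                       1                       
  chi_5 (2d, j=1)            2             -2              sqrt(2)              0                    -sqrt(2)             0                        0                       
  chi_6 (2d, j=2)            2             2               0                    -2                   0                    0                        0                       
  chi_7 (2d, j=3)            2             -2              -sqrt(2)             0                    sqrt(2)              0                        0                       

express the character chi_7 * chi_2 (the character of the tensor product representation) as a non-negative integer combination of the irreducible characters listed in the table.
chi_7 tensor chi_2 = chi_7 (all other irreducibles have multiplicity 0).

Details: The character of a tensor product is the pointwise product (chi_7 * chi_2)(C) = chi_7(C) * chi_2(C):
  {e}: (2)*(1), {r^4}: (-2)*(1), {r^1, r^7}: (-sqrt(2))*(1), {r^2, r^6}: (0)*(1), {r^3, r^5}: (sqrt(2))*(1), {s, sr^2, ...}: (0)*(-1), {sr, sr^3, ...}: (0)*(-1)
so (chi_7 * chi_2) takes values
  {e} -> 2, {r^4} -> -2, {r^1, r^7} -> -sqrt(2), {r^2, r^6} -> 0, {r^3, r^5} -> sqrt(2), {s, sr^2, ...} -> 0, {sr, sr^3, ...} -> 0.
Now take the inner product of this character with each irreducible chi from the table, <chi_7*chi_2, chi> = (1/16) sum_C |C| (chi_7*chi_2)(C) conj(chi(C)):
  <chi_7*chi_2, chi_1> = (1/16)[1*(2)*conj(1) + 1*(-2)*conj(1) + 2*(-sqrt(2))*conj(1) + 2*(0)*conj(1) + 2*(sqrt(2))*conj(1) + 4*(0)*conj(1) + 4*(0)*conj(1)]
      = (1/16)[(2) + (-2) + (-2*sqrt(2)) + (0) + (2*sqrt(2)) + (0) + (0)] = 0/16 = 0
  <chi_7*chi_2, chi_2> = (1/16)[1*(2)*conj(1) + 1*(-2)*conj(1) + 2*(-sqrt(2))*conj(1) + 2*(0)*conj(1) + 2*(sqrt(2))*conj(1) + 4*(0)*conj(-1) + 4*(0)*conj(-1)]
      = (1/16)[(2) + (-2) + (-2*sqrt(2)) + (0) + (2*sqrt(2)) + (0) + (0)] = 0/16 = 0
  <chi_7*chi_2, chi_3> = (1/16)[1*(2)*conj(1) + 1*(-2)*conj(1) + 2*(-sqrt(2))*conj(-1) + 2*(0)*conj(1) + 2*(sqrt(2))*conj(-1) + 4*(0)*conj(1) + 4*(0)*conj(-1)]
      = (1/16)[(2) + (-2) + (2*sqrt(2)) + (0) + (-2*sqrt(2)) + (0) + (0)] = 0/16 = 0
  <chi_7*chi_2, chi_4> = (1/16)[1*(2)*conj(1) + 1*(-2)*conj(1) + 2*(-sqrt(2))*conj(-1) + 2*(0)*conj(1) + 2*(sqrt(2))*conj(-1) + 4*(0)*conj(-1) + 4*(0)*conj(1)]
      = (1/16)[(2) + (-2) + (2*sqrt(2)) + (0) + (-2*sqrt(2)) + (0) + (0)] = 0/16 = 0
  <chi_7*chi_2, chi_5> = (1/16)[1*(2)*conj(2) + 1*(-2)*conj(-2) + 2*(-sqrt(2))*conj(sqrt(2)) + 2*(0)*conj(0) + 2*(sqrt(2))*conj(-sqrt(2)) + 4*(0)*conj(0) + 4*(0)*conj(0)]
      = (1/16)[(4) + (4) + (-4) + (0) + (-4) + (0) + (0)] = 0/16 = 0
  <chi_7*chi_2, chi_6> = (1/16)[1*(2)*conj(2) + 1*(-2)*conj(2) + 2*(-sqrt(2))*conj(0) + 2*(0)*conj(-2) + 2*(sqrt(2))*conj(0) + 4*(0)*conj(0) + 4*(0)*conj(0)]
      = (1/16)[(4) + (-4) + (0) + (0) + (0) + (0) + (0)] = 0/16 = 0
  <chi_7*chi_2, chi_7> = (1/16)[1*(2)*conj(2) + 1*(-2)*conj(-2) + 2*(-sqrt(2))*conj(-sqrt(2)) + 2*(0)*conj(0) + 2*(sqrt(2))*conj(sqrt(2)) + 4*(0)*conj(0) + 4*(0)*conj(0)]
      = (1/16)[(4) + (4) + (4) + (0) + (4) + (0) + (0)] = 16/16 = 1
Hence the multiplicities are chi_7: 1. Dimension check: dim(chi_7)*dim(chi_2) = 2*1 = 2 and sum (mult * dim) = 1*2 = 2.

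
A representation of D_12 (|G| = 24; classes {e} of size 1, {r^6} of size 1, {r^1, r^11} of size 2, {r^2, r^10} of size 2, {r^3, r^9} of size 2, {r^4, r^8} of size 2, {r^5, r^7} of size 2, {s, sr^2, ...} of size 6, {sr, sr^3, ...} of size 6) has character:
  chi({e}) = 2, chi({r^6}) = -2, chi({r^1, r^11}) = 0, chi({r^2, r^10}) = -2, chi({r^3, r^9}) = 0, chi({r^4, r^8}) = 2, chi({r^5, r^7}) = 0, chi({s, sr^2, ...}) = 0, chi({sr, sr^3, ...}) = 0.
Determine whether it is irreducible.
Irreducible: <chi, chi> = 1.

Justification: <chi, chi> = (1/|G|) sum_C |C| * |chi(C)|^2 = (1/24)[1*|2|^2 + 1*|-2|^2 + 2*|0|^2 + 2*|-2|^2 + 2*|0|^2 + 2*|2|^2 + 2*|0|^2 + 6*|0|^2 + 6*|0|^2]
  = (1/24)[(4) + (4) + (0) + (8) + (0) + (8) + (0) + (0) + (0)] = 24/24 = 1.
A character is irreducible iff <chi, chi> = 1, so this representation is irreducible.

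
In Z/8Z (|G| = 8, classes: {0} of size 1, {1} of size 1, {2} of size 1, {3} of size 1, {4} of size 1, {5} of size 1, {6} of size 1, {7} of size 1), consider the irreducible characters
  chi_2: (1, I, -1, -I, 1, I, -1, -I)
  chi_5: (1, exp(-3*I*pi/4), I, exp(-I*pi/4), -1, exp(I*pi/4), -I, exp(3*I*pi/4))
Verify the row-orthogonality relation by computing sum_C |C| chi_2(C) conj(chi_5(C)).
Sum = 0; so <chi_2, chi_5> = 0 (distinct irreducibles are orthogonal).

Explanation: Compute term by term over conjugacy classes (|C| * chi_2(C) * conj(chi_5(C))):
  1*(1)*conj(1) + 1*(I)*conj(exp(-3*I*pi/4)) + 1*(-1)*conj(I) + 1*(-I)*conj(exp(-I*pi/4)) + 1*(1)*conj(-1) + 1*(I)*conj(exp(I*pi/4)) + 1*(-1)*conj(-I) + 1*(-I)*conj(exp(3*I*pi/4))
  = (1) + (exp(-3*I*pi/4)) + (I) + (-exp(3*I*pi/4)) + (-1) + (exp(I*pi/4)) + (-I) + (-exp(-I*pi/4))
  = 0.
(Exp terms are combined using exp(i*s)*conj(exp(i*t)) = exp(i*(s-t)), and sums of them are collapsed using the identity that for every m > 1 the m distinct m-th roots of unity sum to 0, e.g. 1 + exp(2*I*pi/3) + exp(-2*I*pi/3) = 0.)
Dividing by |G| = 8 gives 0/8 = 0, matching the row-orthogonality relation <chi_2, chi_5> = [chi_2 = chi_5].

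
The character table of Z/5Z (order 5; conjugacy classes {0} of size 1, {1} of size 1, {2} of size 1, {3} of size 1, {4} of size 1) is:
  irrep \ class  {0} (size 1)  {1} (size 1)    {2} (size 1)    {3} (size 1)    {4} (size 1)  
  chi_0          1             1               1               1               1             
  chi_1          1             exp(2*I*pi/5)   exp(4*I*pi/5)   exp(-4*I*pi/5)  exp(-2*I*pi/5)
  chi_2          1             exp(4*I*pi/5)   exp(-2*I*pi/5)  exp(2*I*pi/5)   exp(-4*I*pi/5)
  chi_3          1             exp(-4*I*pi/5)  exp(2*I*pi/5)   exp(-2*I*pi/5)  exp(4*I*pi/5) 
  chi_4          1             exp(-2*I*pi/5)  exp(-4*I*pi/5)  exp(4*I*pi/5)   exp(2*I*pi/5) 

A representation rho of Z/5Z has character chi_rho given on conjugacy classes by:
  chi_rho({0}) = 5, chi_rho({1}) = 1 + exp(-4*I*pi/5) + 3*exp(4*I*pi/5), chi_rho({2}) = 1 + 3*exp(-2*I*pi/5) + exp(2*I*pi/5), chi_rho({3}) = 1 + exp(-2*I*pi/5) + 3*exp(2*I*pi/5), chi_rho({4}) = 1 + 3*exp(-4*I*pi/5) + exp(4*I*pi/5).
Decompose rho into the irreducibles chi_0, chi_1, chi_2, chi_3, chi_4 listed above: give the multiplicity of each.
Multiplicities: chi_0: 1, chi_1: 0, chi_2: 3, chi_3: 1, chi_4: 0.

Details: Use <chi_rho, chi> = (1/|G|) sum_C |C| * chi_rho(C) * conj(chi(C)) with |G| = 5 for each irreducible chi in the table:
  <chi_rho, chi_0> = (1/5)[1*(5)*conj(1) + 1*(1 + exp(-4*I*pi/5) + 3*exp(4*I*pi/5))*conj(1) + 1*(1 + 3*exp(-2*I*pi/5) + exp(2*I*pi/5))*conj(1) + 1*(1 + exp(-2*I*pi/5) + 3*exp(2*I*pi/5))*conj(1) + 1*(1 + 3*exp(-4*I*pi/5) + exp(4*I*pi/5))*conj(1)]
      = (1/5)[(5) + (1 + exp(-4*I*pi/5) + 3*exp(4*I*pi/5)) + (1 + 3*exp(-2*I*pi/5) + exp(2*I*pi/5)) + (1 + exp(-2*I*pi/5) + 3*exp(2*I*pi/5)) + (1 + 3*exp(-4*I*pi/5) + exp(4*I*pi/5))] = 5/5 = 1
  <chi_rho, chi_1> = (1/5)[1*(5)*conj(1) + 1*(1 + exp(-4*I*pi/5) + 3*exp(4*I*pi/5))*conj(exp(2*I*pi/5)) + 1*(1 + 3*exp(-2*I*pi/5) + exp(2*I*pi/5))*conj(exp(4*I*pi/5)) + 1*(1 + exp(-2*I*pi/5) + 3*exp(2*I*pi/5))*conj(exp(-4*I*pi/5)) + 1*(1 + 3*exp(-4*I*pi/5) + exp(4*I*pi/5))*conj(exp(-2*I*pi/5))]
      = (1/5)[(5) + (exp(-2*I*pi/5) + exp(4*I*pi/5) + 3*exp(2*I*pi/5)) + (exp(-2*I*pi/5) + exp(-4*I*pi/5) + 3*exp(4*I*pi/5)) + (3*exp(-4*I*pi/5) + exp(4*I*pi/5) + exp(2*I*pi/5)) + (3*exp(-2*I*pi/5) + exp(-4*I*pi/5) + exp(2*I*pi/5))] = 0/5 = 0
  <chi_rho, chi_2> = (1/5)[1*(5)*conj(1) + 1*(1 + exp(-4*I*pi/5) + 3*exp(4*I*pi/5))*conj(exp(4*I*pi/5)) + 1*(1 + 3*exp(-2*I*pi/5) + exp(2*I*pi/5))*conj(exp(-2*I*pi/5)) + 1*(1 + exp(-2*I*pi/5) + 3*exp(2*I*pi/5))*conj(exp(2*I*pi/5)) + 1*(1 + 3*exp(-4*I*pi/5) + exp(4*I*pi/5))*conj(exp(-4*I*pi/5))]
      = (1/5)[(5) + (3 + exp(-4*I*pi/5) + exp(2*I*pi/5)) + (3 + exp(4*I*pi/5) + exp(2*I*pi/5)) + (3 + exp(-2*I*pi/5) + exp(-4*I*pi/5)) + (3 + exp(-2*I*pi/5) + exp(4*I*pi/5))] = 15/5 = 3
  <chi_rho, chi_3> = (1/5)[1*(5)*conj(1) + 1*(1 + exp(-4*I*pi/5) + 3*exp(4*I*pi/5))*conj(exp(-4*I*pi/5)) + 1*(1 + 3*exp(-2*I*pi/5) + exp(2*I*pi/5))*conj(exp(2*I*pi/5)) + 1*(1 + exp(-2*I*pi/5) + 3*exp(2*I*pi/5))*conj(exp(-2*I*pi/5)) + 1*(1 + 3*exp(-4*I*pi/5) + exp(4*I*pi/5))*conj(exp(4*I*pi/5))]
      = (1/5)[(5) + (1 + 3*exp(-2*I*pi/5) + exp(4*I*pi/5)) + (1 + 3*exp(-4*I*pi/5) + exp(-2*I*pi/5)) + (1 + exp(2*I*pi/5) + 3*exp(4*I*pi/5)) + (1 + exp(-4*I*pi/5) + 3*exp(2*I*pi/5))] = 5/5 = 1
  <chi_rho, chi_4> = (1/5)[1*(5)*conj(1) + 1*(1 + exp(-4*I*pi/5) + 3*exp(4*I*pi/5))*conj(exp(-2*I*pi/5)) + 1*(1 + 3*exp(-2*I*pi/5) + exp(2*I*pi/5))*conj(exp(-4*I*pi/5)) + 1*(1 + exp(-2*I*pi/5) + 3*exp(2*I*pi/5))*conj(exp(4*I*pi/5)) + 1*(1 + 3*exp(-4*I*pi/5) + exp(4*I*pi/5))*conj(exp(2*I*pi/5))]
      = (1/5)[(5) + (3*exp(-4*I*pi/5) + exp(-2*I*pi/5) + exp(2*I*pi/5)) + (exp(-4*I*pi/5) + exp(4*I*pi/5) + 3*exp(2*I*pi/5)) + (3*exp(-2*I*pi/5) + exp(-4*I*pi/5) + exp(4*I*pi/5)) + (exp(-2*I*pi/5) + exp(2*I*pi/5) + 3*exp(4*I*pi/5))] = 0/5 = 0
(Exp terms are combined using exp(i*s)*conj(exp(i*t)) = exp(i*(s-t)), and sums of them are collapsed using the identity that for every m > 1 the m distinct m-th roots of unity sum to 0, e.g. 1 + exp(2*I*pi/3) + exp(-2*I*pi/3) = 0.)
Dimension check: dim(rho) = sum (mult * dim) = 1*1 + 0*1 + 3*1 + 1*1 + 0*1 = 5 = chi_rho(e) = 5.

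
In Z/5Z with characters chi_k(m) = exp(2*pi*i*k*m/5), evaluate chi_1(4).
chi_1(4) = zeta_5^4 = exp(-2*I*pi/5)

Justification: chi_1(4) = zeta_5^(1*4) = zeta_5^4. Since zeta_5^5 = 1, this equals zeta_5^4 = exp(2*pi*i*4/5) = exp(-2*I*pi/5).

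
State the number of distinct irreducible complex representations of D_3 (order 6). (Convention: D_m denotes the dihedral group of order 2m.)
3

Why: The number of irreducible complex representations of a finite group equals its number of conjugacy classes. D_3 has 3 conjugacy classes ((n+3)/2 for n odd), so D_3 (order 6) has exactly 3 irreducible complex representations.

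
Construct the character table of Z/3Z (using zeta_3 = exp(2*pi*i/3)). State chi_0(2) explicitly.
Character table of Z/3Z (irreps indexed chi_0,...,chi_2 with chi_k(m) = zeta_3^(k*m), zeta_3 = exp(2*pi*i/3)):
  irrep \ class  {0} (size 1)  {1} (size 1)    {2} (size 1)  
  chi_0          1             1               1             
  chi_1          1             exp(2*I*pi/3)   exp(-2*I*pi/3)
  chi_2          1             exp(-2*I*pi/3)  exp(2*I*pi/3) 

Spot check: chi_0(2) = zeta_3^(0*2) = zeta_3^0 = 1.

Details: Z/3Z is abelian, so all 3 irreducible complex representations are 1-dimensional. They are given by chi_k(m) = zeta_3^(k*m) for k = 0,...,2. Row orthogonality: sum_m chi_k(m) conj(chi_l(m)) = 3 * [k = l].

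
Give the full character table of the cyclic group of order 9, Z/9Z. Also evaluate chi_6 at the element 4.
Character table of Z/9Z (irreps indexed chi_0,...,chi_8 with chi_k(m) = zeta_9^(k*m), zeta_9 = exp(2*pi*i/9)):
  irrep \ class  {0} (size 1)  {1} (size 1)    {2} (size 1)    {3} (size 1)    {4} (size 1)    {5} (size 1)    {6} (size 1)    {7} (size 1)    {8} (size 1)  
  chi_0          1             1               1               1               1               1               1               1               1             
  chi_1          1             exp(2*I*pi/9)   exp(4*I*pi/9)   exp(2*I*pi/3)   exp(8*I*pi/9)   exp(-8*I*pi/9)  exp(-2*I*pi/3)  exp(-4*I*pi/9)  exp(-2*I*pi/9)
  chi_2          1             exp(4*I*pi/9)   exp(8*I*pi/9)   exp(-2*I*pi/3)  exp(-2*I*pi/9)  exp(2*I*pi/9)   exp(2*I*pi/3)   exp(-8*I*pi/9)  exp(-4*I*pi/9)
  chi_3          1             exp(2*I*pi/3)   exp(-2*I*pi/3)  1               exp(2*I*pi/3)   exp(-2*I*pi/3)  1               exp(2*I*pi/3)   exp(-2*I*pi/3)
  chi_4          1             exp(8*I*pi/9)   exp(-2*I*pi/9)  exp(2*I*pi/3)   exp(-4*I*pi/9)  exp(4*I*pi/9)   exp(-2*I*pi/3)  exp(2*I*pi/9)   exp(-8*I*pi/9)
  chi_5          1             exp(-8*I*pi/9)  exp(2*I*pi/9)   exp(-2*I*pi/3)  exp(4*I*pi/9)   exp(-4*I*pi/9)  exp(2*I*pi/3)   exp(-2*I*pi/9)  exp(8*I*pi/9) 
  chi_6          1             exp(-2*I*pi/3)  exp(2*I*pi/3)   1               exp(-2*I*pi/3)  exp(2*I*pi/3)   1               exp(-2*I*pi/3)  exp(2*I*pi/3) 
  chi_7          1             exp(-4*I*pi/9)  exp(-8*I*pi/9)  exp(2*I*pi/3)   exp(2*I*pi/9)   exp(-2*I*pi/9)  exp(-2*I*pi/3)  exp(8*I*pi/9)   exp(4*I*pi/9) 
  chi_8          1             exp(-2*I*pi/9)  exp(-4*I*pi/9)  exp(-2*I*pi/3)  exp(-8*I*pi/9)  exp(8*I*pi/9)   exp(2*I*pi/3)   exp(4*I*pi/9)   exp(2*I*pi/9) 

Spot check: chi_6(4) = zeta_9^(6*4) = zeta_9^24 = exp(-2*I*pi/3).

Justification: Z/9Z is abelian, so all 9 irreducible complex representations are 1-dimensional. They are given by chi_k(m) = zeta_9^(k*m) for k = 0,...,8. Row orthogonality: sum_m chi_k(m) conj(chi_l(m)) = 9 * [k = l].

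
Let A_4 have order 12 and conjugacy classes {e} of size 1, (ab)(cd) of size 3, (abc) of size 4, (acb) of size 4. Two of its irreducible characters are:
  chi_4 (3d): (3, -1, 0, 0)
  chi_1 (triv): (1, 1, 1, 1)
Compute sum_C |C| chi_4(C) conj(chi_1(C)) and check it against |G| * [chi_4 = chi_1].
Sum = 0; so <chi_4, chi_1> = 0 (distinct irreducibles are orthogonal).

Proof sketch: Compute term by term over conjugacy classes (|C| * chi_4(C) * conj(chi_1(C))):
  1*(3)*conj(1) + 3*(-1)*conj(1) + 4*(0)*conj(1) + 4*(0)*conj(1)
  = (3) + (-3) + (0) + (0)
  = 0.
(Exp terms are combined using exp(i*s)*conj(exp(i*t)) = exp(i*(s-t)), and sums of them are collapsed using the identity that for every m > 1 the m distinct m-th roots of unity sum to 0, e.g. 1 + exp(2*I*pi/3) + exp(-2*I*pi/3) = 0.)
Dividing by |G| = 12 gives 0/12 = 0, matching the row-orthogonality relation <chi_4, chi_1> = [chi_4 = chi_1].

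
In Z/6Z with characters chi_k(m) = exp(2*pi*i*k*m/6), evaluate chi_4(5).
chi_4(5) = zeta_6^20 = exp(2*I*pi/3)

Solution. chi_4(5) = zeta_6^(4*5) = zeta_6^20. Since zeta_6^6 = 1, this equals zeta_6^2 = exp(2*pi*i*2/6) = exp(2*I*pi/3).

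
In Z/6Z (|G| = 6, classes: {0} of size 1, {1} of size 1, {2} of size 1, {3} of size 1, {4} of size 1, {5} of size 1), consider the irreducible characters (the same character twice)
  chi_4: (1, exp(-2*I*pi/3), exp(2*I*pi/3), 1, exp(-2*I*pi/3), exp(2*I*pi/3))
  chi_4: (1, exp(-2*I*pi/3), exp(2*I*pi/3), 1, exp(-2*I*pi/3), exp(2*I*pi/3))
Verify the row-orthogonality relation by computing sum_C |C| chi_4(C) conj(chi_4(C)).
Sum = 6 = |G| = 6; so <chi_4, chi_4> = 1 (norm-1 confirms irreducibility).

Working: Compute term by term over conjugacy classes (|C| * chi_4(C) * conj(chi_4(C))):
  1*(1)*conj(1) + 1*(exp(-2*I*pi/3))*conj(exp(-2*I*pi/3)) + 1*(exp(2*I*pi/3))*conj(exp(2*I*pi/3)) + 1*(1)*conj(1) + 1*(exp(-2*I*pi/3))*conj(exp(-2*I*pi/3)) + 1*(exp(2*I*pi/3))*conj(exp(2*I*pi/3))
  = (1) + (1) + (1) + (1) + (1) + (1)
  = 6.
(Exp terms are combined using exp(i*s)*conj(exp(i*t)) = exp(i*(s-t)), and sums of them are collapsed using the identity that for every m > 1 the m distinct m-th roots of unity sum to 0, e.g. 1 + exp(2*I*pi/3) + exp(-2*I*pi/3) = 0.)
Dividing by |G| = 6 gives 6/6 = 1, matching the row-orthogonality relation <chi_4, chi_4> = [chi_4 = chi_4].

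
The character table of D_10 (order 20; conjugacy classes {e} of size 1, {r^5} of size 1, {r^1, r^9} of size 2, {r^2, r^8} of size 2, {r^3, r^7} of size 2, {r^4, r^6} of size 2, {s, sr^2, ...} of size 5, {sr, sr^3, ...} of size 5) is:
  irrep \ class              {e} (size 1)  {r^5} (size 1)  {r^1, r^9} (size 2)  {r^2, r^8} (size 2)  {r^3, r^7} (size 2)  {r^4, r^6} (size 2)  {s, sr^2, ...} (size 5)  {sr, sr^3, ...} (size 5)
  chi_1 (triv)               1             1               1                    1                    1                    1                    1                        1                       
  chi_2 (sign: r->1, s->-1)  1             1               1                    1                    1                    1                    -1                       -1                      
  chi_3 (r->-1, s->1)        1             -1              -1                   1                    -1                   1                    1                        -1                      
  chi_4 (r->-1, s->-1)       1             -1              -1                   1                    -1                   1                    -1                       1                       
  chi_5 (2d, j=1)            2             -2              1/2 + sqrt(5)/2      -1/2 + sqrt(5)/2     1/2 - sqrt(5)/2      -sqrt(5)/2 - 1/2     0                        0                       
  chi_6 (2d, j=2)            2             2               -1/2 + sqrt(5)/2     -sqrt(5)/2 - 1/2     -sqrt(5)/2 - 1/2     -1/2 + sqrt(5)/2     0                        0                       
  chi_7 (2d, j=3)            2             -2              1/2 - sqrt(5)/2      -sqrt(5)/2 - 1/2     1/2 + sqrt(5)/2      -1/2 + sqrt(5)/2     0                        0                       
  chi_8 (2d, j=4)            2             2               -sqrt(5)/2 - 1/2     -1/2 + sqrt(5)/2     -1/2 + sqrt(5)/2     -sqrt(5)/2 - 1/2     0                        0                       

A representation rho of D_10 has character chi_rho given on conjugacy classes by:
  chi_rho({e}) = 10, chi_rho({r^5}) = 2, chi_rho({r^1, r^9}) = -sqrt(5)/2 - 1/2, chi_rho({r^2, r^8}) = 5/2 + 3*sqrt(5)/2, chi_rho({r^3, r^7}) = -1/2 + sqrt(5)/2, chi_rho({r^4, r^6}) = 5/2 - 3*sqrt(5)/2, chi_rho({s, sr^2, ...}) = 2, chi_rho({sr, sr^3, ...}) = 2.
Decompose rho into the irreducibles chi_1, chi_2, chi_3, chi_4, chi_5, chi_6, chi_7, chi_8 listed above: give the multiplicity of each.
Multiplicities: chi_1: 2, chi_2: 0, chi_3: 1, chi_4: 1, chi_5: 1, chi_6: 0, chi_7: 0, chi_8: 2.

Derivation: Use <chi_rho, chi> = (1/|G|) sum_C |C| * chi_rho(C) * conj(chi(C)) with |G| = 20 for each irreducible chi in the table:
  <chi_rho, chi_1> = (1/20)[1*(10)*conj(1) + 1*(2)*conj(1) + 2*(-sqrt(5)/2 - 1/2)*conj(1) + 2*(5/2 + 3*sqrt(5)/2)*conj(1) + 2*(-1/2 + sqrt(5)/2)*conj(1) + 2*(5/2 - 3*sqrt(5)/2)*conj(1) + 5*(2)*conj(1) + 5*(2)*conj(1)]
      = (1/20)[(10) + (2) + (-sqrt(5) - 1) + (5 + 3*sqrt(5)) + (-1 + sqrt(5)) + (5 - 3*sqrt(5)) + (10) + (10)] = 40/20 = 2
  <chi_rho, chi_2> = (1/20)[1*(10)*conj(1) + 1*(2)*conj(1) + 2*(-sqrt(5)/2 - 1/2)*conj(1) + 2*(5/2 + 3*sqrt(5)/2)*conj(1) + 2*(-1/2 + sqrt(5)/2)*conj(1) + 2*(5/2 - 3*sqrt(5)/2)*conj(1) + 5*(2)*conj(-1) + 5*(2)*conj(-1)]
      = (1/20)[(10) + (2) + (-sqrt(5) - 1) + (5 + 3*sqrt(5)) + (-1 + sqrt(5)) + (5 - 3*sqrt(5)) + (-10) + (-10)] = 0/20 = 0
  <chi_rho, chi_3> = (1/20)[1*(10)*conj(1) + 1*(2)*conj(-1) + 2*(-sqrt(5)/2 - 1/2)*conj(-1) + 2*(5/2 + 3*sqrt(5)/2)*conj(1) + 2*(-1/2 + sqrt(5)/2)*conj(-1) + 2*(5/2 - 3*sqrt(5)/2)*conj(1) + 5*(2)*conj(1) + 5*(2)*conj(-1)]
      = (1/20)[(10) + (-2) + (1 + sqrt(5)) + (5 + 3*sqrt(5)) + (1 - sqrt(5)) + (5 - 3*sqrt(5)) + (10) + (-10)] = 20/20 = 1
  <chi_rho, chi_4> = (1/20)[1*(10)*conj(1) + 1*(2)*conj(-1) + 2*(-sqrt(5)/2 - 1/2)*conj(-1) + 2*(5/2 + 3*sqrt(5)/2)*conj(1) + 2*(-1/2 + sqrt(5)/2)*conj(-1) + 2*(5/2 - 3*sqrt(5)/2)*conj(1) + 5*(2)*conj(-1) + 5*(2)*conj(1)]
      = (1/20)[(10) + (-2) + (1 + sqrt(5)) + (5 + 3*sqrt(5)) + (1 - sqrt(5)) + (5 - 3*sqrt(5)) + (-10) + (10)] = 20/20 = 1
  <chi_rho, chi_5> = (1/20)[1*(10)*conj(2) + 1*(2)*conj(-2) + 2*(-sqrt(5)/2 - 1/2)*conj(1/2 + sqrt(5)/2) + 2*(5/2 + 3*sqrt(5)/2)*conj(-1/2 + sqrt(5)/2) + 2*(-1/2 + sqrt(5)/2)*conj(1/2 - sqrt(5)/2) + 2*(5/2 - 3*sqrt(5)/2)*conj(-sqrt(5)/2 - 1/2) + 5*(2)*conj(0) + 5*(2)*conj(0)]
      = (1/20)[(20) + (-4) + (-3 - sqrt(5)) + (sqrt(5) + 5) + (-3 + sqrt(5)) + (5 - sqrt(5)) + (0) + (0)] = 20/20 = 1
  <chi_rho, chi_6> = (1/20)[1*(10)*conj(2) + 1*(2)*conj(2) + 2*(-sqrt(5)/2 - 1/2)*conj(-1/2 + sqrt(5)/2) + 2*(5/2 + 3*sqrt(5)/2)*conj(-sqrt(5)/2 - 1/2) + 2*(-1/2 + sqrt(5)/2)*conj(-sqrt(5)/2 - 1/2) + 2*(5/2 - 3*sqrt(5)/2)*conj(-1/2 + sqrt(5)/2) + 5*(2)*conj(0) + 5*(2)*conj(0)]
      = (1/20)[(20) + (4) + (-2) + (-10 - 4*sqrt(5)) + (-2) + (-10 + 4*sqrt(5)) + (0) + (0)] = 0/20 = 0
  <chi_rho, chi_7> = (1/20)[1*(10)*conj(2) + 1*(2)*conj(-2) + 2*(-sqrt(5)/2 - 1/2)*conj(1/2 - sqrt(5)/2) + 2*(5/2 + 3*sqrt(5)/2)*conj(-sqrt(5)/2 - 1/2) + 2*(-1/2 + sqrt(5)/2)*conj(1/2 + sqrt(5)/2) + 2*(5/2 - 3*sqrt(5)/2)*conj(-1/2 + sqrt(5)/2) + 5*(2)*conj(0) + 5*(2)*conj(0)]
      = (1/20)[(20) + (-4) + (2) + (-10 - 4*sqrt(5)) + (2) + (-10 + 4*sqrt(5)) + (0) + (0)] = 0/20 = 0
  <chi_rho, chi_8> = (1/20)[1*(10)*conj(2) + 1*(2)*conj(2) + 2*(-sqrt(5)/2 - 1/2)*conj(-sqrt(5)/2 - 1/2) + 2*(5/2 + 3*sqrt(5)/2)*conj(-1/2 + sqrt(5)/2) + 2*(-1/2 + sqrt(5)/2)*conj(-1/2 + sqrt(5)/2) + 2*(5/2 - 3*sqrt(5)/2)*conj(-sqrt(5)/2 - 1/2) + 5*(2)*conj(0) + 5*(2)*conj(0)]
      = (1/20)[(20) + (4) + (sqrt(5) + 3) + (sqrt(5) + 5) + (3 - sqrt(5)) + (5 - sqrt(5)) + (0) + (0)] = 40/20 = 2
Dimension check: dim(rho) = sum (mult * dim) = 2*1 + 0*1 + 1*1 + 1*1 + 1*2 + 0*2 + 0*2 + 2*2 = 10 = chi_rho(e) = 10.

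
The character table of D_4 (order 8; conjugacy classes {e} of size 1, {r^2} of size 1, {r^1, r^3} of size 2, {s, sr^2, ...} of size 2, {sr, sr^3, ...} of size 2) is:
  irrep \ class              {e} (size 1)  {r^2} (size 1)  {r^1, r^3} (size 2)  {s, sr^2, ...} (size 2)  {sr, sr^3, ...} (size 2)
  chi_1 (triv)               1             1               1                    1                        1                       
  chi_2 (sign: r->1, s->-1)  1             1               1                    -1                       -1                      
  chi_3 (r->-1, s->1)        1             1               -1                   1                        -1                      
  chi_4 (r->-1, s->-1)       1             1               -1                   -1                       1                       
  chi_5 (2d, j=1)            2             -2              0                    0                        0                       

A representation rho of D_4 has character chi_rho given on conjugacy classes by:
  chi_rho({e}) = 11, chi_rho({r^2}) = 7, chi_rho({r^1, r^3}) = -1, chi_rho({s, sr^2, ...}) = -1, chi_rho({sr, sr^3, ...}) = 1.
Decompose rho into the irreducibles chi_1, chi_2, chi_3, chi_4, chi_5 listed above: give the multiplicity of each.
Multiplicities: chi_1: 2, chi_2: 2, chi_3: 2, chi_4: 3, chi_5: 1.

Details: Use <chi_rho, chi> = (1/|G|) sum_C |C| * chi_rho(C) * conj(chi(C)) with |G| = 8 for each irreducible chi in the table:
  <chi_rho, chi_1> = (1/8)[1*(11)*conj(1) + 1*(7)*conj(1) + 2*(-1)*conj(1) + 2*(-1)*conj(1) + 2*(1)*conj(1)]
      = (1/8)[(11) + (7) + (-2) + (-2) + (2)] = 16/8 = 2
  <chi_rho, chi_2> = (1/8)[1*(11)*conj(1) + 1*(7)*conj(1) + 2*(-1)*conj(1) + 2*(-1)*conj(-1) + 2*(1)*conj(-1)]
      = (1/8)[(11) + (7) + (-2) + (2) + (-2)] = 16/8 = 2
  <chi_rho, chi_3> = (1/8)[1*(11)*conj(1) + 1*(7)*conj(1) + 2*(-1)*conj(-1) + 2*(-1)*conj(1) + 2*(1)*conj(-1)]
      = (1/8)[(11) + (7) + (2) + (-2) + (-2)] = 16/8 = 2
  <chi_rho, chi_4> = (1/8)[1*(11)*conj(1) + 1*(7)*conj(1) + 2*(-1)*conj(-1) + 2*(-1)*conj(-1) + 2*(1)*conj(1)]
      = (1/8)[(11) + (7) + (2) + (2) + (2)] = 24/8 = 3
  <chi_rho, chi_5> = (1/8)[1*(11)*conj(2) + 1*(7)*conj(-2) + 2*(-1)*conj(0) + 2*(-1)*conj(0) + 2*(1)*conj(0)]
      = (1/8)[(22) + (-14) + (0) + (0) + (0)] = 8/8 = 1
Dimension check: dim(rho) = sum (mult * dim) = 2*1 + 2*1 + 2*1 + 3*1 + 1*2 = 11 = chi_rho(e) = 11.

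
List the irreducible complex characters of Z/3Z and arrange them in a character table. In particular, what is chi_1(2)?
Character table of Z/3Z (irreps indexed chi_0,...,chi_2 with chi_k(m) = zeta_3^(k*m), zeta_3 = exp(2*pi*i/3)):
  irrep \ class  {0} (size 1)  {1} (size 1)    {2} (size 1)  
  chi_0          1             1               1             
  chi_1          1             exp(2*I*pi/3)   exp(-2*I*pi/3)
  chi_2          1             exp(-2*I*pi/3)  exp(2*I*pi/3) 

Spot check: chi_1(2) = zeta_3^(1*2) = zeta_3^2 = exp(-2*I*pi/3).

Reasoning: Z/3Z is abelian, so all 3 irreducible complex representations are 1-dimensional. They are given by chi_k(m) = zeta_3^(k*m) for k = 0,...,2. Row orthogonality: sum_m chi_k(m) conj(chi_l(m)) = 3 * [k = l].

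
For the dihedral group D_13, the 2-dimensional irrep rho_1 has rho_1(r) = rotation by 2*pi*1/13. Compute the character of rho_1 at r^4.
chi_{rho_1}(r^4) = 2*cos(2*pi*1*4/13) = -2*cos(5*pi/13)

Explanation: rho_1(r^4) is rotation by angle 2*pi*1*4/13, whose trace is 2*cos(2*pi*1*4/13) = -2*cos(5*pi/13).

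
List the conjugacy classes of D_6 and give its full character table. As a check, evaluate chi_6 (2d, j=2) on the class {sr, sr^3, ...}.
Conjugacy classes: {e} of size 1, {r^3} of size 1, {r^1, r^5} of size 2, {r^2, r^4} of size 2, {s, sr^2, ...} of size 3, {sr, sr^3, ...} of size 3.
Character table:
  irrep \ class              {e} (size 1)  {r^3} (size 1)  {r^1, r^5} (size 2)  {r^2, r^4} (size 2)  {s, sr^2, ...} (size 3)  {sr, sr^3, ...} (size 3)
  chi_1 (triv)               1             1               1                    1                    1                        1                       
  chi_2 (sign: r->1, s->-1)  1             1               1                    1                    -1                       -1                      
  chi_3 (r->-1, s->1)        1             -1              -1                   1                    1                        -1                      
  chi_4 (r->-1, s->-1)       1             -1              -1                   1                    -1                       1                       
  chi_5 (2d, j=1)            2             -2              1                    -1                   0                        0                       
  chi_6 (2d, j=2)            2             2               -1                   -1                   0                        0                       

Spot check: chi_6 (2d, j=2) on {sr, sr^3, ...} = 0.

Working: D_6 has order 2*6 = 12 with 6 conjugacy classes, hence 6 irreducibles. Sum of squared dims 1 + 1 + 1 + 1 + 4 + 4 = 12 = |G|. Linear characters come from the abelianisation; the 2-dimensional irreps have character r^k -> 2*cos(2*pi*j*k/6), reflections -> 0.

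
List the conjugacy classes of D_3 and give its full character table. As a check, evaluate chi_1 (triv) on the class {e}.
Conjugacy classes: {e} of size 1, {r^1, r^2} of size 2, {s, sr, ..., sr^2} of size 3.
Character table:
  irrep \ class              {e} (size 1)  {r^1, r^2} (size 2)  {s, sr, ..., sr^2} (size 3)
  chi_1 (triv)               1             1                    1                          
  chi_2 (sign: r->1, s->-1)  1             1                    -1                         
  chi_3 (2d, j=1)            2             -1                   0                          

Spot check: chi_1 (triv) on {e} = 1.

Proof sketch: D_3 has order 2*3 = 6 with 3 conjugacy classes, hence 3 irreducibles. Sum of squared dims 1 + 1 + 4 = 6 = |G|. Linear characters come from the abelianisation; the 2-dimensional irreps have character r^k -> 2*cos(2*pi*j*k/3), reflections -> 0.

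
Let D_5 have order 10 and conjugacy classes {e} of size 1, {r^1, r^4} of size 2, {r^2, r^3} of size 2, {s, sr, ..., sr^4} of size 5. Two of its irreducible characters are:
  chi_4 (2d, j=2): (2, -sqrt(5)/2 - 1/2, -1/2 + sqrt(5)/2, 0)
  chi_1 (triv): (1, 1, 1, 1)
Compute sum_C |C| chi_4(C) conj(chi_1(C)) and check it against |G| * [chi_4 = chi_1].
Sum = 0; so <chi_4, chi_1> = 0 (distinct irreducibles are orthogonal).

Compute term by term over conjugacy classes (|C| * chi_4(C) * conj(chi_1(C))):
  1*(2)*conj(1) + 2*(-sqrt(5)/2 - 1/2)*conj(1) + 2*(-1/2 + sqrt(5)/2)*conj(1) + 5*(0)*conj(1)
  = (2) + (-sqrt(5) - 1) + (-1 + sqrt(5)) + (0)
  = 0.
Dividing by |G| = 10 gives 0/10 = 0, matching the row-orthogonality relation <chi_4, chi_1> = [chi_4 = chi_1].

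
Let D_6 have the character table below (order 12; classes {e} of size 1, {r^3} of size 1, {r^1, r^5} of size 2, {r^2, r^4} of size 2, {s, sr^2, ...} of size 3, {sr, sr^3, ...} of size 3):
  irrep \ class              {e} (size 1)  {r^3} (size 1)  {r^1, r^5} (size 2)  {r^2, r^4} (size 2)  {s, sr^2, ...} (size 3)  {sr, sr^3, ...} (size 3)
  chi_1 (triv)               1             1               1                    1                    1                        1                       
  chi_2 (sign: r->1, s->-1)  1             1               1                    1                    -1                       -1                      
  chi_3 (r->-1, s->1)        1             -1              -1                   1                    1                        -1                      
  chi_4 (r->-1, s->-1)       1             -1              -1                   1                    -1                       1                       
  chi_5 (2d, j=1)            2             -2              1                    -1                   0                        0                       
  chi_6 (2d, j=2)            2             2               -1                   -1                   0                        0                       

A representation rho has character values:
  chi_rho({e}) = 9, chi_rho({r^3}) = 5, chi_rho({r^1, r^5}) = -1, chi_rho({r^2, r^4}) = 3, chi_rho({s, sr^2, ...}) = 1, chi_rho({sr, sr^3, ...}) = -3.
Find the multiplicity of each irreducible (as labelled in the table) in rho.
Multiplicities: chi_1: 1, chi_2: 2, chi_3: 2, chi_4: 0, chi_5: 0, chi_6: 2.

Explanation: Use <chi_rho, chi> = (1/|G|) sum_C |C| * chi_rho(C) * conj(chi(C)) with |G| = 12 for each irreducible chi in the table:
  <chi_rho, chi_1> = (1/12)[1*(9)*conj(1) + 1*(5)*conj(1) + 2*(-1)*conj(1) + 2*(3)*conj(1) + 3*(1)*conj(1) + 3*(-3)*conj(1)]
      = (1/12)[(9) + (5) + (-2) + (6) + (3) + (-9)] = 12/12 = 1
  <chi_rho, chi_2> = (1/12)[1*(9)*conj(1) + 1*(5)*conj(1) + 2*(-1)*conj(1) + 2*(3)*conj(1) + 3*(1)*conj(-1) + 3*(-3)*conj(-1)]
      = (1/12)[(9) + (5) + (-2) + (6) + (-3) + (9)] = 24/12 = 2
  <chi_rho, chi_3> = (1/12)[1*(9)*conj(1) + 1*(5)*conj(-1) + 2*(-1)*conj(-1) + 2*(3)*conj(1) + 3*(1)*conj(1) + 3*(-3)*conj(-1)]
      = (1/12)[(9) + (-5) + (2) + (6) + (3) + (9)] = 24/12 = 2
  <chi_rho, chi_4> = (1/12)[1*(9)*conj(1) + 1*(5)*conj(-1) + 2*(-1)*conj(-1) + 2*(3)*conj(1) + 3*(1)*conj(-1) + 3*(-3)*conj(1)]
      = (1/12)[(9) + (-5) + (2) + (6) + (-3) + (-9)] = 0/12 = 0
  <chi_rho, chi_5> = (1/12)[1*(9)*conj(2) + 1*(5)*conj(-2) + 2*(-1)*conj(1) + 2*(3)*conj(-1) + 3*(1)*conj(0) + 3*(-3)*conj(0)]
      = (1/12)[(18) + (-10) + (-2) + (-6) + (0) + (0)] = 0/12 = 0
  <chi_rho, chi_6> = (1/12)[1*(9)*conj(2) + 1*(5)*conj(2) + 2*(-1)*conj(-1) + 2*(3)*conj(-1) + 3*(1)*conj(0) + 3*(-3)*conj(0)]
      = (1/12)[(18) + (10) + (2) + (-6) + (0) + (0)] = 24/12 = 2
Dimension check: dim(rho) = sum (mult * dim) = 1*1 + 2*1 + 2*1 + 0*1 + 0*2 + 2*2 = 9 = chi_rho(e) = 9.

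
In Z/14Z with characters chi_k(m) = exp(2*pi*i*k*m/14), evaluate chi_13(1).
chi_13(1) = zeta_14^13 = exp(-I*pi/7)

Reasoning: chi_13(1) = zeta_14^(13*1) = zeta_14^13. Since zeta_14^14 = 1, this equals zeta_14^13 = exp(2*pi*i*13/14) = exp(-I*pi/7).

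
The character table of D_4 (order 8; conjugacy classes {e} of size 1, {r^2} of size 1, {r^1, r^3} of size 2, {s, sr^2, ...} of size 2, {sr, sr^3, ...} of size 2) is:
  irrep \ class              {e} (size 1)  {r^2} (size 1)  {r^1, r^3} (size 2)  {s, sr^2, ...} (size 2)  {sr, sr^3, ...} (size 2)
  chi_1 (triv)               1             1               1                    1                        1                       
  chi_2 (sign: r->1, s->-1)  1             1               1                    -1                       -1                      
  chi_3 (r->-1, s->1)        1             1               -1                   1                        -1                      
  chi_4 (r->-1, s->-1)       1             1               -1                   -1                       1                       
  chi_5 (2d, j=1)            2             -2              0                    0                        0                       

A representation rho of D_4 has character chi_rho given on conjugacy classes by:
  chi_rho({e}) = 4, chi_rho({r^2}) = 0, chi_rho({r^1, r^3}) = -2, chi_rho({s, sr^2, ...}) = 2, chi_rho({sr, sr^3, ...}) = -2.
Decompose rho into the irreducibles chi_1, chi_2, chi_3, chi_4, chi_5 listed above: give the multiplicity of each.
Multiplicities: chi_1: 0, chi_2: 0, chi_3: 2, chi_4: 0, chi_5: 1.

Working: Use <chi_rho, chi> = (1/|G|) sum_C |C| * chi_rho(C) * conj(chi(C)) with |G| = 8 for each irreducible chi in the table:
  <chi_rho, chi_1> = (1/8)[1*(4)*conj(1) + 1*(0)*conj(1) + 2*(-2)*conj(1) + 2*(2)*conj(1) + 2*(-2)*conj(1)]
      = (1/8)[(4) + (0) + (-4) + (4) + (-4)] = 0/8 = 0
  <chi_rho, chi_2> = (1/8)[1*(4)*conj(1) + 1*(0)*conj(1) + 2*(-2)*conj(1) + 2*(2)*conj(-1) + 2*(-2)*conj(-1)]
      = (1/8)[(4) + (0) + (-4) + (-4) + (4)] = 0/8 = 0
  <chi_rho, chi_3> = (1/8)[1*(4)*conj(1) + 1*(0)*conj(1) + 2*(-2)*conj(-1) + 2*(2)*conj(1) + 2*(-2)*conj(-1)]
      = (1/8)[(4) + (0) + (4) + (4) + (4)] = 16/8 = 2
  <chi_rho, chi_4> = (1/8)[1*(4)*conj(1) + 1*(0)*conj(1) + 2*(-2)*conj(-1) + 2*(2)*conj(-1) + 2*(-2)*conj(1)]
      = (1/8)[(4) + (0) + (4) + (-4) + (-4)] = 0/8 = 0
  <chi_rho, chi_5> = (1/8)[1*(4)*conj(2) + 1*(0)*conj(-2) + 2*(-2)*conj(0) + 2*(2)*conj(0) + 2*(-2)*conj(0)]
      = (1/8)[(8) + (0) + (0) + (0) + (0)] = 8/8 = 1
Dimension check: dim(rho) = sum (mult * dim) = 0*1 + 0*1 + 2*1 + 0*1 + 1*2 = 4 = chi_rho(e) = 4.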